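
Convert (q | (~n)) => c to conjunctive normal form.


Step 1: Rewrite as ¬(q ∨ (¬n)) ∨ c = (¬q ∧ ¬(¬n)) ∨ c.
Step 2: Distribute ∨ over ∧.
Step 3: Eliminate any double negations (¬¬X = X).

((~q) | c) & (n | c)


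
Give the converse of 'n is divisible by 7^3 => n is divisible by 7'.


The converse of (P → Q) is (Q → P). It is not in general equivalent to the original.
Here P = 'n is divisible by 7^3' and Q = 'n is divisible by 7'.

If n is divisible by 7, then n is divisible by 7^3.


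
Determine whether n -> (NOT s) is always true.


Build the truth table over {n, s}:
n | s | φ
---------
F | F | T
T | F | T
F | T | T
T | T | F
Counterexample at row 4: with n=T, s=T, the formula is F.

No, it is not a tautology.


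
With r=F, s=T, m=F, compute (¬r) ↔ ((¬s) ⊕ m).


Substitute r=F, s=T, m=F:
¬r = T
¬s = F
(¬s) ⊕ m = F ⊕ F = F
(¬r) ↔ ((¬s) ⊕ m) = T ↔ F = F

F


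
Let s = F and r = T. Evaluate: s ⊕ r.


Exclusive or is true when exactly one operand is true.
Substitute: s=F, r=T.
F ⊕ T evaluates to T.

T


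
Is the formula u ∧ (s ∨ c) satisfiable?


Search for a satisfying assignment over {c, s, u}.
Try c=T, s=F, u=T: the formula evaluates to T.
A satisfying assignment exists.

Satisfiable.


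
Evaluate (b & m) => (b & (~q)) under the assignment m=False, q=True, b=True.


Substitute m=False, q=True, b=True:
b & m = True & False = False
~q = False
b & (~q) = True & False = False
(b & m) => (b & (~q)) = False => False = True

True


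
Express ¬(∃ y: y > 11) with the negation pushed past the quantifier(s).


¬(∀ x: φ) = ∃ x: ¬φ, and ¬(∃ x: φ) = ∀ x: ¬φ.
Apply to the existential statement.

∀ y: ¬(y > 11)


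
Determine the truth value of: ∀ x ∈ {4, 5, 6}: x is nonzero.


Evaluate the predicate on each element: 4:T, 5:T, 6:T.
Every element satisfies the predicate.

T


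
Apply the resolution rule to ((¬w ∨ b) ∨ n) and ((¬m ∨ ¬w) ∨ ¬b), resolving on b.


The clauses contain complementary literals b and ¬b.
Resolution eliminates this pair and disjoins the remaining literals (merging duplicates).

((¬w ∨ n) ∨ ¬m)


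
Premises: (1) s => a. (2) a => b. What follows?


Hypothetical syllogism: from (P → Q) and (Q → R), infer (P → R).
Chain the two implications through the shared middle term 'a'.

s => b


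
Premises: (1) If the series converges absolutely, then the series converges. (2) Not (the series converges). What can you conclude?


Modus tollens: from (P → Q) and ¬Q, infer ¬P.
Q = 'the series converges' is denied; since P → Q, P must also fail.

Not (the series converges absolutely).


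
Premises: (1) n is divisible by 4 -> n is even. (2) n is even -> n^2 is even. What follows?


Hypothetical syllogism: from (P → Q) and (Q → R), infer (P → R).
Chain the two implications through the shared middle term 'n is even'.

n is divisible by 4 -> n^2 is even


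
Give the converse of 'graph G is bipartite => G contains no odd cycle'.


The converse of (P → Q) is (Q → P). It is not in general equivalent to the original.
Here P = 'graph G is bipartite' and Q = 'G contains no odd cycle'.

If G contains no odd cycle, then graph G is bipartite.


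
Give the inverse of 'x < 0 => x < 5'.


The inverse of (P → Q) is (¬P → ¬Q). It is equivalent to the converse, not to the original.
Here P = 'x < 0' and Q = 'x < 5'.

If not (x < 0), then not (x < 5).


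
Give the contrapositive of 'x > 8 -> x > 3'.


The contrapositive of (P → Q) is (¬Q → ¬P); it is logically equivalent to the original.
Here P = 'x > 8' and Q = 'x > 3'.

If not (x > 3), then not (x > 8).


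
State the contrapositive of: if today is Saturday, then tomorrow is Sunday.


The contrapositive of (P → Q) is (¬Q → ¬P); it is logically equivalent to the original.
Here P = 'today is Saturday' and Q = 'tomorrow is Sunday'.

If not (tomorrow is Sunday), then not (today is Saturday).


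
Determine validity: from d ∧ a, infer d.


This matches the form of conjunction elimination: the conclusion follows in every model of the premises.

Valid.


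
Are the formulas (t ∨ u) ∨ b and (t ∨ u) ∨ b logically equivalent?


Compare truth tables:
b | t | u | φ | ψ
-----------------
F | F | F | F | F
T | F | F | T | T
F | T | F | T | T
T | T | F | T | T
F | F | T | T | T
T | F | T | T | T
F | T | T | T | T
T | T | T | T | T
The columns φ and ψ agree on every row.

Yes, they are logically equivalent.


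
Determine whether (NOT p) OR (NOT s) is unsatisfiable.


Truth table over {p, s}:
p | s | φ
---------
F | F | T
T | F | T
F | T | T
T | T | F
Satisfying assignment at row 1: p=F, s=F gives T.

No, it is not a contradiction.


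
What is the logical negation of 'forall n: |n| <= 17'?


¬(forall x: φ) = exists x: ¬φ, and ¬(exists x: φ) = forall x: ¬φ.
Apply to the universal statement.

exists n: ~(|n| <= 17)


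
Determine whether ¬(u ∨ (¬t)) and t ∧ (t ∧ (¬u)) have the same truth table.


Compare truth tables:
t | u | φ | ψ
-------------
F | F | F | F
T | F | T | T
F | T | F | F
T | T | F | F
The columns φ and ψ agree on every row.

Yes, they are logically equivalent.


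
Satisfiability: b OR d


Search for a satisfying assignment over {b, d}.
Try b=T, d=F: the formula evaluates to T.
A satisfying assignment exists.

Satisfiable.


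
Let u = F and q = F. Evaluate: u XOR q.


Exclusive or is true when exactly one operand is true.
Substitute: u=F, q=F.
F XOR F evaluates to F.

F


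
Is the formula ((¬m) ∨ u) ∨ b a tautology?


Build the truth table over {b, m, u}:
b | m | u | φ
-------------
F | F | F | T
T | F | F | T
F | T | F | F
T | T | F | T
F | F | T | T
T | F | T | T
F | T | T | T
T | T | T | T
Counterexample at row 3: with b=F, m=T, u=F, the formula is F.

No, it is not a tautology.


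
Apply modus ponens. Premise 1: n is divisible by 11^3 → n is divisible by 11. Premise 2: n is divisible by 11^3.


Modus ponens: from (P → Q) and P, infer Q.
P = 'n is divisible by 11^3' is asserted, and P → Q holds, so Q follows.

n is divisible by 11.


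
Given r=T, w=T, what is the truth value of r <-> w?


Biconditional is true when both operands have the same truth value.
Substitute: r=T, w=T.
T <-> T evaluates to T.

T


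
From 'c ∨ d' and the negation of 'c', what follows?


Disjunctive syllogism: from (P ∨ Q) and ¬P, infer Q.
One disjunct, 'c', is ruled out; the other must hold.

d


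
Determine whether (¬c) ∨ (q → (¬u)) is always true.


Build the truth table over {c, q, u}:
c | q | u | φ
-------------
F | F | F | T
T | F | F | T
F | T | F | T
T | T | F | T
F | F | T | T
T | F | T | T
F | T | T | T
T | T | T | F
Counterexample at row 8: with c=T, q=T, u=T, the formula is F.

No, it is not a tautology.


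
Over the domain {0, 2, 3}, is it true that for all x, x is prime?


Evaluate the predicate on each element: 0:F, 2:T, 3:T.
Counterexample x = 0 fails the predicate.

F


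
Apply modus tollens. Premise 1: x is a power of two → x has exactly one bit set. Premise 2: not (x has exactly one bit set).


Modus tollens: from (P → Q) and ¬Q, infer ¬P.
Q = 'x has exactly one bit set' is denied; since P → Q, P must also fail.

Not (x is a power of two).


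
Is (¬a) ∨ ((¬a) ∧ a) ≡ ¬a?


Compare truth tables:
a | φ | ψ
---------
F | T | T
T | F | F
The columns φ and ψ agree on every row.

Yes, they are logically equivalent.


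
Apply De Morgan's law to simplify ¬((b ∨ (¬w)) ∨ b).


De Morgan: the negation of a disjunction is the conjunction of the negations.
Distribute ¬ across ∨, flipping it to ∧, and negate each literal.

((¬b) ∧ w) ∧ (¬b)


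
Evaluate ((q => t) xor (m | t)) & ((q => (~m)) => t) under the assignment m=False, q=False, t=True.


Substitute m=False, q=False, t=True:
q => t = False => True = True
m | t = False | True = True
(q => t) xor (m | t) = True xor True = False
~m = True
q => (~m) = False => True = True
(q => (~m)) => t = True => True = True
((q => t) xor (m | t)) & ((q => (~m)) => t) = False & True = False

False


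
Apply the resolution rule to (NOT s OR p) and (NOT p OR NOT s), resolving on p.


The clauses contain complementary literals p and NOTp.
Resolution eliminates this pair and disjoins the remaining literals (merging duplicates).

NOT s


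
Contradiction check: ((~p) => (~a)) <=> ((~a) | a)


Truth table over {a, p}:
a | p | φ
---------
False | False | True
True | False | False
False | True | True
True | True | True
Satisfying assignment at row 1: a=False, p=False gives True.

No, it is not a contradiction.


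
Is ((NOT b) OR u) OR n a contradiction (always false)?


Truth table over {b, n, u}:
b | n | u | φ
-------------
F | F | F | T
T | F | F | F
F | T | F | T
T | T | F | T
F | F | T | T
T | F | T | T
F | T | T | T
T | T | T | T
Satisfying assignment at row 1: b=F, n=F, u=F gives T.

No, it is not a contradiction.


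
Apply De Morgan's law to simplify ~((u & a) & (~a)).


De Morgan: the negation of a conjunction is the disjunction of the negations.
Distribute ~ across &, flipping it to |, and negate each literal.

((~u) | (~a)) | a


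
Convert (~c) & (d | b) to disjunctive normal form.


Step 1: Distribute ∧ over ∨: (¬c) ∧ (d ∨ b) = ((¬c) ∧ d) ∨ ((¬c) ∧ b).

((~c) & d) | ((~c) & b)


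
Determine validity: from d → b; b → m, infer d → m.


This matches the form of hypothetical syllogism: the conclusion follows in every model of the premises.

Valid.


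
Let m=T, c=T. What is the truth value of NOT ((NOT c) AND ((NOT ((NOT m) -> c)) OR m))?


Substitute m=T, c=T:
NOT c = F
NOT m = F
(NOT m) -> c = F -> T = T
NOT ((NOT m) -> c) = F
(NOT ((NOT m) -> c)) OR m = F OR T = T
(NOT c) AND ((NOT ((NOT m) -> c)) OR m) = F AND T = F
NOT ((NOT c) AND ((NOT ((NOT m) -> c)) OR m)) = T

T


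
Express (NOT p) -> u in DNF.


Step 1: Rewrite (¬p) → u as ¬(¬p) ∨ u.
Step 2: Eliminate any double negations (¬¬X = X).

p OR u


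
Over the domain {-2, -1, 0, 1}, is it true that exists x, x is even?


Evaluate the predicate on each element: -2:True, -1:False, 0:True, 1:False.
Witness x = -2 satisfies the predicate.

True


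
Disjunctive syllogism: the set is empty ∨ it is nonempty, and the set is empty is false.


Disjunctive syllogism: from (P ∨ Q) and ¬P, infer Q.
One disjunct, 'the set is empty', is ruled out; the other must hold.

it is nonempty


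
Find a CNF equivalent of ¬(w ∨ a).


Step 1: Apply De Morgan: ¬(w ∨ a) = ¬w ∧ ¬a.

(¬w) ∧ (¬a)


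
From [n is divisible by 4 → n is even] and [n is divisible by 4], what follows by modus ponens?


Modus ponens: from (P → Q) and P, infer Q.
P = 'n is divisible by 4' is asserted, and P → Q holds, so Q follows.

n is even.


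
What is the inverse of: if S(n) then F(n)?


The inverse of (P → Q) is (¬P → ¬Q). It is equivalent to the converse, not to the original.
Here P = 'S(n)' and Q = 'F(n)'.

If not (S(n)), then not (F(n)).


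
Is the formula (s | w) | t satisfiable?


Search for a satisfying assignment over {s, t, w}.
Try s=True, t=False, w=False: the formula evaluates to True.
A satisfying assignment exists.

Satisfiable.


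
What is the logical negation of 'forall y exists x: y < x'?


Negation flips each quantifier (∀↔∃) and negates the inner predicate.
¬(forall y exists x: φ) = exists y forall x: ¬φ.

exists y forall x: ~(y < x)


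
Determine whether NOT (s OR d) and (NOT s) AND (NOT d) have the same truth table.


Compare truth tables:
d | s | φ | ψ
-------------
F | F | T | T
T | F | F | F
F | T | F | F
T | T | F | F
The columns φ and ψ agree on every row.

Yes, they are logically equivalent.


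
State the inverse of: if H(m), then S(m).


The inverse of (P → Q) is (¬P → ¬Q). It is equivalent to the converse, not to the original.
Here P = 'H(m)' and Q = 'S(m)'.

If not (H(m)), then not (S(m)).


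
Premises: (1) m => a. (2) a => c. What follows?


Hypothetical syllogism: from (P → Q) and (Q → R), infer (P → R).
Chain the two implications through the shared middle term 'a'.

m => c


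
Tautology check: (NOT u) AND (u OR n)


Build the truth table over {n, u}:
n | u | φ
---------
F | F | F
T | F | T
F | T | F
T | T | F
Counterexample at row 1: with n=F, u=F, the formula is F.

No, it is not a tautology.


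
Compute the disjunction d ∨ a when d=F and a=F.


Disjunction is false only when both operands are false.
Substitute: d=F, a=F.
F ∨ F evaluates to F.

F


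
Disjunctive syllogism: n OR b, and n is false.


Disjunctive syllogism: from (P ∨ Q) and ¬P, infer Q.
One disjunct, 'n', is ruled out; the other must hold.

b


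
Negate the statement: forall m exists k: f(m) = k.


Negation flips each quantifier (∀↔∃) and negates the inner predicate.
¬(forall m exists k: φ) = exists m forall k: ¬φ.

exists m forall k: ~(f(m) = k)


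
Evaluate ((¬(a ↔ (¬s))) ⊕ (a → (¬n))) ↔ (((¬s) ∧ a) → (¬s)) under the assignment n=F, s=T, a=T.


Substitute n=F, s=T, a=T:
… (earlier sub-steps elided)
a ↔ (¬s) = T ↔ F = F
¬(a ↔ (¬s)) = T
¬n = T
a → (¬n) = T → T = T
(¬(a ↔ (¬s))) ⊕ (a → (¬n)) = T ⊕ T = F
¬s = F
(¬s) ∧ a = F ∧ T = F
¬s = F
((¬s) ∧ a) → (¬s) = F → F = T
((¬(a ↔ (¬s))) ⊕ (a → (¬n))) ↔ (((¬s) ∧ a) → (¬s)) = F ↔ T = F

F


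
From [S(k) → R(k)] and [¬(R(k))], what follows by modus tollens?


Modus tollens: from (P → Q) and ¬Q, infer ¬P.
Q = 'R(k)' is denied; since P → Q, P must also fail.

Not (S(k)).


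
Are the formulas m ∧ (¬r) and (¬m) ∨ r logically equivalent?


Compare truth tables:
m | r | φ | ψ
-------------
F | F | F | T
T | F | T | F
F | T | F | T
T | T | F | T
They differ at row 1 (m=F, r=F): φ=F but ψ=T.

No, they are not logically equivalent.


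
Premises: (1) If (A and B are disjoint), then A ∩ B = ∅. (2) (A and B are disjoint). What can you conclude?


Modus ponens: from (P → Q) and P, infer Q.
P = '(A and B are disjoint)' is asserted, and P → Q holds, so Q follows.

A ∩ B = ∅.


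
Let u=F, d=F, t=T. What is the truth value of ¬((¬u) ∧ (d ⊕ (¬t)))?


Substitute u=F, d=F, t=T:
¬u = T
¬t = F
d ⊕ (¬t) = F ⊕ F = F
(¬u) ∧ (d ⊕ (¬t)) = T ∧ F = F
¬((¬u) ∧ (d ⊕ (¬t))) = T

T


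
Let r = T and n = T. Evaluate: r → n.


Implication is false only when antecedent is true and consequent is false.
Substitute: r=T, n=T.
T → T evaluates to T.

T


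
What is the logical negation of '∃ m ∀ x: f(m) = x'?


Negation flips each quantifier (∀↔∃) and negates the inner predicate.
¬(∃ m ∀ x: φ) = ∀ m ∃ x: ¬φ.

∀ m ∃ x: ¬(f(m) = x)


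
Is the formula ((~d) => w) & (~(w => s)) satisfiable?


Search for a satisfying assignment over {d, s, w}.
Try d=False, s=False, w=True: the formula evaluates to True.
A satisfying assignment exists.

Satisfiable.


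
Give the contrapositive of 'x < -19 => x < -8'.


The contrapositive of (P → Q) is (¬Q → ¬P); it is logically equivalent to the original.
Here P = 'x < -19' and Q = 'x < -8'.

If not (x < -8), then not (x < -19).


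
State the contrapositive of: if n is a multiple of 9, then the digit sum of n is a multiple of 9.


The contrapositive of (P → Q) is (¬Q → ¬P); it is logically equivalent to the original.
Here P = 'n is a multiple of 9' and Q = 'the digit sum of n is a multiple of 9'.

If not (the digit sum of n is a multiple of 9), then not (n is a multiple of 9).


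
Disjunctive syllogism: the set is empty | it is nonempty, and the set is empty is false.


Disjunctive syllogism: from (P ∨ Q) and ¬P, infer Q.
One disjunct, 'the set is empty', is ruled out; the other must hold.

it is nonempty


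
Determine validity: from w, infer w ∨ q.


This matches the form of disjunction introduction: the conclusion follows in every model of the premises.

Valid.


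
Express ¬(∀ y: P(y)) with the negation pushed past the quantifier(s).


¬(∀ x: φ) = ∃ x: ¬φ, and ¬(∃ x: φ) = ∀ x: ¬φ.
Apply to the universal statement.

∃ y: ¬(P(y))


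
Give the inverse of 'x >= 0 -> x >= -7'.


The inverse of (P → Q) is (¬P → ¬Q). It is equivalent to the converse, not to the original.
Here P = 'x >= 0' and Q = 'x >= -7'.

If not (x >= 0), then not (x >= -7).


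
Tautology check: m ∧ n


Build the truth table over {m, n}:
m | n | φ
---------
F | F | F
T | F | F
F | T | F
T | T | T
Counterexample at row 1: with m=F, n=F, the formula is F.

No, it is not a tautology.


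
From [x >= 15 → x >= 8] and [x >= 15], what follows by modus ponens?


Modus ponens: from (P → Q) and P, infer Q.
P = 'x >= 15' is asserted, and P → Q holds, so Q follows.

x >= 8.


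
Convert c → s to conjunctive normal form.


Step 1: Rewrite c → s as ¬c ∨ s.

(¬c) ∨ s


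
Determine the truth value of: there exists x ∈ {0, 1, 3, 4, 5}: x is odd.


Evaluate the predicate on each element: 0:F, 1:T, 3:T, 4:F, 5:T.
Witness x = 1 satisfies the predicate.

T


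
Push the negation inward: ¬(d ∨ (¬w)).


De Morgan: the negation of a disjunction is the conjunction of the negations.
Distribute ¬ across ∨, flipping it to ∧, and negate each literal.

(¬d) ∧ w


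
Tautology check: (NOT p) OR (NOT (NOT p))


Build the truth table over {p}:
p | φ
-----
F | T
T | T
Every row evaluates to true.

Yes, it is a tautology.


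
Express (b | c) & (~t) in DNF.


Step 1: Distribute ∧ over ∨: (b ∨ c) ∧ (¬t) = (b ∧ (¬t)) ∨ (c ∧ (¬t)).

(b & (~t)) | (c & (~t))


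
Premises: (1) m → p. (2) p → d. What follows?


Hypothetical syllogism: from (P → Q) and (Q → R), infer (P → R).
Chain the two implications through the shared middle term 'p'.

m → d


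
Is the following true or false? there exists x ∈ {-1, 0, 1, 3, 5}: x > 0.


Evaluate the predicate on each element: -1:F, 0:F, 1:T, 3:T, 5:T.
Witness x = 1 satisfies the predicate.

T


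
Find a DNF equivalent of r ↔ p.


Step 1: r ↔ p is true exactly when both agree: (r ∧ p) ∨ (¬r ∧ ¬p).

(r ∧ p) ∨ ((¬r) ∧ (¬p))


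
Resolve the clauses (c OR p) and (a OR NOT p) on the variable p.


The clauses contain complementary literals p and NOTp.
Resolution eliminates this pair and disjoins the remaining literals (merging duplicates).

(c OR a)


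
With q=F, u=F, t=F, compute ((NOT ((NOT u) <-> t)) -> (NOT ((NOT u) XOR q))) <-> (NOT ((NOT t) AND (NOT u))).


Substitute q=F, u=F, t=F:
… (earlier sub-steps elided)
NOT ((NOT u) <-> t) = T
NOT u = T
(NOT u) XOR q = T XOR F = T
NOT ((NOT u) XOR q) = F
(NOT ((NOT u) <-> t)) -> (NOT ((NOT u) XOR q)) = T -> F = F
NOT t = T
NOT u = T
(NOT t) AND (NOT u) = T AND T = T
NOT ((NOT t) AND (NOT u)) = F
((NOT ((NOT u) <-> t)) -> (NOT ((NOT u) XOR q))) <-> (NOT ((NOT t) AND (NOT u))) = F <-> F = T

T


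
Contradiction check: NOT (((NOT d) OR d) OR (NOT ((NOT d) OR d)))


Truth table over {d}:
d | φ
-----
F | F
T | F
Every row is false.

Yes, it is a contradiction.


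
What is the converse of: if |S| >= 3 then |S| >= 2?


The converse of (P → Q) is (Q → P). It is not in general equivalent to the original.
Here P = '|S| >= 3' and Q = '|S| >= 2'.

If |S| >= 2, then |S| >= 3.


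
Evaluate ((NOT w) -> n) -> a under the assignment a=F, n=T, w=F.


Substitute a=F, n=T, w=F:
NOT w = T
(NOT w) -> n = T -> T = T
((NOT w) -> n) -> a = T -> F = F

F


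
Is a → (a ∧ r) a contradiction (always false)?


Truth table over {a, r}:
a | r | φ
---------
F | F | T
T | F | F
F | T | T
T | T | T
Satisfying assignment at row 1: a=F, r=F gives T.

No, it is not a contradiction.


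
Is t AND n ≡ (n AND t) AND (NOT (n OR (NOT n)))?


Compare truth tables:
n | t | φ | ψ
-------------
F | F | F | F
T | F | F | F
F | T | F | F
T | T | T | F
They differ at row 4 (n=T, t=T): φ=T but ψ=F.

No, they are not logically equivalent.


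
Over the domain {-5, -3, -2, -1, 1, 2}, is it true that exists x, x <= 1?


Evaluate the predicate on each element: -5:True, -3:True, -2:True, -1:True, 1:True, 2:False.
Witness x = -5 satisfies the predicate.

True


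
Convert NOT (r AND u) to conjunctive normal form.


Step 1: Apply De Morgan: ¬(r ∧ u) = ¬r ∨ ¬u.

(NOT r) OR (NOT u)


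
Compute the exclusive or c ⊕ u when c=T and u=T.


Exclusive or is true when exactly one operand is true.
Substitute: c=T, u=T.
T ⊕ T evaluates to F.

F


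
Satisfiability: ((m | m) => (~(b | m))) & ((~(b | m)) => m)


Search for a satisfying assignment over {b, m}.
Try b=True, m=False: the formula evaluates to True.
A satisfying assignment exists.

Satisfiable.


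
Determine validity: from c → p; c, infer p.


This matches the form of modus ponens: the conclusion follows in every model of the premises.

Valid.


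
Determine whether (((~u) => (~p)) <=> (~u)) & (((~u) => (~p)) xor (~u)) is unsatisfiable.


Truth table over {p, u}:
p | u | φ
---------
False | False | False
True | False | False
False | True | False
True | True | False
Every row is false.

Yes, it is a contradiction.


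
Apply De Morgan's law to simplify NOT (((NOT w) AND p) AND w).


De Morgan: the negation of a conjunction is the disjunction of the negations.
Distribute NOT across AND, flipping it to OR, and negate each literal.

(w OR (NOT p)) OR (NOT w)


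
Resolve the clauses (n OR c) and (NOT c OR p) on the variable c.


The clauses contain complementary literals c and NOTc.
Resolution eliminates this pair and disjoins the remaining literals (merging duplicates).

(n OR p)


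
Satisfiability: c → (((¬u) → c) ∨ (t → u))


Search for a satisfying assignment over {c, t, u}.
Try c=F, t=F, u=F: the formula evaluates to T.
A satisfying assignment exists.

Satisfiable.


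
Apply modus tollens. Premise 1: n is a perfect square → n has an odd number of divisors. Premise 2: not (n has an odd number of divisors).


Modus tollens: from (P → Q) and ¬Q, infer ¬P.
Q = 'n has an odd number of divisors' is denied; since P → Q, P must also fail.

Not (n is a perfect square).


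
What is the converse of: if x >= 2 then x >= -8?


The converse of (P → Q) is (Q → P). It is not in general equivalent to the original.
Here P = 'x >= 2' and Q = 'x >= -8'.

If x >= -8, then x >= 2.


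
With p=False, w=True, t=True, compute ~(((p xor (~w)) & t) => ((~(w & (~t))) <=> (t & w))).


Substitute p=False, w=True, t=True:
~w = False
p xor (~w) = False xor False = False
(p xor (~w)) & t = False & True = False
~t = False
w & (~t) = True & False = False
~(w & (~t)) = True
t & w = True & True = True
(~(w & (~t))) <=> (t & w) = True <=> True = True
((p xor (~w)) & t) => ((~(w & (~t))) <=> (t & w)) = False => True = True
~(((p xor (~w)) & t) => ((~(w & (~t))) <=> (t & w))) = False

False


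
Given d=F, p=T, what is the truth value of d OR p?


Disjunction is false only when both operands are false.
Substitute: d=F, p=T.
F OR T evaluates to T.

T


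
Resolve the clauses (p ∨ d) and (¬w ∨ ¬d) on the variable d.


The clauses contain complementary literals d and ¬d.
Resolution eliminates this pair and disjoins the remaining literals (merging duplicates).

(p ∨ ¬w)


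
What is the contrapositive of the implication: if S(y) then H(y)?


The contrapositive of (P → Q) is (¬Q → ¬P); it is logically equivalent to the original.
Here P = 'S(y)' and Q = 'H(y)'.

If not (H(y)), then not (S(y)).


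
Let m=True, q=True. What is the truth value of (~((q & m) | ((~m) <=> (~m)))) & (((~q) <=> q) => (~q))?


Substitute m=True, q=True:
… (earlier sub-steps elided)
~m = False
~m = False
(~m) <=> (~m) = False <=> False = True
(q & m) | ((~m) <=> (~m)) = True | True = True
~((q & m) | ((~m) <=> (~m))) = False
~q = False
(~q) <=> q = False <=> True = False
~q = False
((~q) <=> q) => (~q) = False => False = True
(~((q & m) | ((~m) <=> (~m)))) & (((~q) <=> q) => (~q)) = False & True = False

False


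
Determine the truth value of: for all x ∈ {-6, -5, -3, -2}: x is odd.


Evaluate the predicate on each element: -6:F, -5:T, -3:T, -2:F.
Counterexample x = -6 fails the predicate.

F


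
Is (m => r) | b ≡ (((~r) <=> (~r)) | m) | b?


Compare truth tables:
b | m | r | φ | ψ
-----------------
False | False | False | True | True
True | False | False | True | True
False | True | False | False | True
True | True | False | True | True
False | False | True | True | True
True | False | True | True | True
False | True | True | True | True
True | True | True | True | True
They differ at row 3 (b=False, m=True, r=False): φ=False but ψ=True.

No, they are not logically equivalent.


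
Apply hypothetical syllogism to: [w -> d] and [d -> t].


Hypothetical syllogism: from (P → Q) and (Q → R), infer (P → R).
Chain the two implications through the shared middle term 'd'.

w -> t


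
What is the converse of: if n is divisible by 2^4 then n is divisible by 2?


The converse of (P → Q) is (Q → P). It is not in general equivalent to the original.
Here P = 'n is divisible by 2^4' and Q = 'n is divisible by 2'.

If n is divisible by 2, then n is divisible by 2^4.


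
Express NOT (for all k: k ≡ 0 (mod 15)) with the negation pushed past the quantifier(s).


¬(for all x: φ) = there exists x: ¬φ, and ¬(there exists x: φ) = for all x: ¬φ.
Apply to the universal statement.

there exists k: NOT(k ≡ 0 (mod 15))


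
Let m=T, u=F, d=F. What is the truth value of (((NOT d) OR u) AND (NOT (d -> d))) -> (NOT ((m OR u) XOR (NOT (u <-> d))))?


Substitute m=T, u=F, d=F:
… (earlier sub-steps elided)
(NOT d) OR u = T OR F = T
d -> d = F -> F = T
NOT (d -> d) = F
((NOT d) OR u) AND (NOT (d -> d)) = T AND F = F
m OR u = T OR F = T
u <-> d = F <-> F = T
NOT (u <-> d) = F
(m OR u) XOR (NOT (u <-> d)) = T XOR F = T
NOT ((m OR u) XOR (NOT (u <-> d))) = F
(((NOT d) OR u) AND (NOT (d -> d))) -> (NOT ((m OR u) XOR (NOT (u <-> d)))) = F -> F = T

T


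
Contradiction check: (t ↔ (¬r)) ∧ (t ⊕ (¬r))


Truth table over {r, t}:
r | t | φ
---------
F | F | F
T | F | F
F | T | F
T | T | F
Every row is false.

Yes, it is a contradiction.


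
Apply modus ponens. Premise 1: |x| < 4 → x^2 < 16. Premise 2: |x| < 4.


Modus ponens: from (P → Q) and P, infer Q.
P = '|x| < 4' is asserted, and P → Q holds, so Q follows.

x^2 < 16.


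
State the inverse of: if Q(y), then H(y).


The inverse of (P → Q) is (¬P → ¬Q). It is equivalent to the converse, not to the original.
Here P = 'Q(y)' and Q = 'H(y)'.

If not (Q(y)), then not (H(y)).


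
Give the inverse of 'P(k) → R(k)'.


The inverse of (P → Q) is (¬P → ¬Q). It is equivalent to the converse, not to the original.
Here P = 'P(k)' and Q = 'R(k)'.

If not (P(k)), then not (R(k)).


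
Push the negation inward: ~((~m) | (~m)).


De Morgan: the negation of a disjunction is the conjunction of the negations.
Distribute ~ across |, flipping it to &, and negate each literal.

m & m


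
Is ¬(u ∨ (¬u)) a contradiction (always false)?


Truth table over {u}:
u | φ
-----
F | F
T | F
Every row is false.

Yes, it is a contradiction.


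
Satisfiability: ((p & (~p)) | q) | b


Search for a satisfying assignment over {b, p, q}.
Try b=True, p=False, q=False: the formula evaluates to True.
A satisfying assignment exists.

Satisfiable.


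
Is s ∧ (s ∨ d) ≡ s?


Compare truth tables:
d | s | φ | ψ
-------------
F | F | F | F
T | F | F | F
F | T | T | T
T | T | T | T
The columns φ and ψ agree on every row.

Yes, they are logically equivalent.


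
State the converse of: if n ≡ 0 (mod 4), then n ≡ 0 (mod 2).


The converse of (P → Q) is (Q → P). It is not in general equivalent to the original.
Here P = 'n ≡ 0 (mod 4)' and Q = 'n ≡ 0 (mod 2)'.

If n ≡ 0 (mod 2), then n ≡ 0 (mod 4).


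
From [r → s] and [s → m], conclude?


Hypothetical syllogism: from (P → Q) and (Q → R), infer (P → R).
Chain the two implications through the shared middle term 's'.

r → m


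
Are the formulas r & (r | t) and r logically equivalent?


Compare truth tables:
r | t | φ | ψ
-------------
False | False | False | False
True | False | True | True
False | True | False | False
True | True | True | True
The columns φ and ψ agree on every row.

Yes, they are logically equivalent.


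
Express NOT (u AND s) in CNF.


Step 1: Apply De Morgan: ¬(u ∧ s) = ¬u ∨ ¬s.

(NOT u) OR (NOT s)


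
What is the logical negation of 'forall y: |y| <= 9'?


¬(forall x: φ) = exists x: ¬φ, and ¬(exists x: φ) = forall x: ¬φ.
Apply to the universal statement.

exists y: ~(|y| <= 9)


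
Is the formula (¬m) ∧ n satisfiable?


Search for a satisfying assignment over {m, n}.
Try m=F, n=T: the formula evaluates to T.
A satisfying assignment exists.

Satisfiable.


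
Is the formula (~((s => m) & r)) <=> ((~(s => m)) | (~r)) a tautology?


Build the truth table over {m, r, s}:
m | r | s | φ
-------------
False | False | False | True
True | False | False | True
False | True | False | True
True | True | False | True
False | False | True | True
True | False | True | True
False | True | True | True
True | True | True | True
Every row evaluates to true.

Yes, it is a tautology.


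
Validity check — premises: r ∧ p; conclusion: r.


This matches the form of conjunction elimination: the conclusion follows in every model of the premises.

Valid.


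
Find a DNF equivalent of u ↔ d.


Step 1: u ↔ d is true exactly when both agree: (u ∧ d) ∨ (¬u ∧ ¬d).

(u ∧ d) ∨ ((¬u) ∧ (¬d))


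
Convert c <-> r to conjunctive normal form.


Step 1: Rewrite c ↔ r as (c → r) ∧ (r → c).
Step 2: Rewrite each implication as a disjunction.

((NOT c) OR r) AND ((NOT r) OR c)


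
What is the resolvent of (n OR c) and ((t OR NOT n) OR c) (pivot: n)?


The clauses contain complementary literals n and NOTn.
Resolution eliminates this pair and disjoins the remaining literals (merging duplicates).

(c OR t)


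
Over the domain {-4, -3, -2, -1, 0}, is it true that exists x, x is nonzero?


Evaluate the predicate on each element: -4:True, -3:True, -2:True, -1:True, 0:False.
Witness x = -4 satisfies the predicate.

True


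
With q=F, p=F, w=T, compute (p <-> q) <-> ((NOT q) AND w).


Substitute q=F, p=F, w=T:
p <-> q = F <-> F = T
NOT q = T
(NOT q) AND w = T AND T = T
(p <-> q) <-> ((NOT q) AND w) = T <-> T = T

T


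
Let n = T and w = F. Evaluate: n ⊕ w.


Exclusive or is true when exactly one operand is true.
Substitute: n=T, w=F.
T ⊕ F evaluates to T.

T


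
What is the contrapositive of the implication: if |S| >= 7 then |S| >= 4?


The contrapositive of (P → Q) is (¬Q → ¬P); it is logically equivalent to the original.
Here P = '|S| >= 7' and Q = '|S| >= 4'.

If not (|S| >= 4), then not (|S| >= 7).


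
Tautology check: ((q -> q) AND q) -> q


Build the truth table over {q}:
q | φ
-----
F | T
T | T
Every row evaluates to true.

Yes, it is a tautology.


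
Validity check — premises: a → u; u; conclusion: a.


This is affirming the consequent (fallacy). There exist truth assignments where the premises are all true but the conclusion is false.

Invalid.


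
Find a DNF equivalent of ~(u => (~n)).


Step 1: Rewrite implication then negate: ¬(¬u ∨ (¬n)) = u ∧ ¬(¬n).
Step 2: Eliminate any double negations (¬¬X = X).

u & n


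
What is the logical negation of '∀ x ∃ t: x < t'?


Negation flips each quantifier (∀↔∃) and negates the inner predicate.
¬(∀ x ∃ t: φ) = ∃ x ∀ t: ¬φ.

∃ x ∀ t: ¬(x < t)


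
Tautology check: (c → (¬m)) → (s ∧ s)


Build the truth table over {c, m, s}:
c | m | s | φ
-------------
F | F | F | F
T | F | F | F
F | T | F | F
T | T | F | T
F | F | T | T
T | F | T | T
F | T | T | T
T | T | T | T
Counterexample at row 1: with c=F, m=F, s=F, the formula is F.

No, it is not a tautology.


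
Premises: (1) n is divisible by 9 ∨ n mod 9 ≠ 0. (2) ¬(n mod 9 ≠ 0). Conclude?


Disjunctive syllogism: from (P ∨ Q) and ¬P, infer Q.
One disjunct, 'n mod 9 ≠ 0', is ruled out; the other must hold.

n is divisible by 9


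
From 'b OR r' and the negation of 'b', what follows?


Disjunctive syllogism: from (P ∨ Q) and ¬P, infer Q.
One disjunct, 'b', is ruled out; the other must hold.

r


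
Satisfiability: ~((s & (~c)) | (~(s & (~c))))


Check all 4 assignments over {c, s}:
c | s | φ
---------
False | False | False
True | False | False
False | True | False
True | True | False
No assignment makes the formula true.

Unsatisfiable.


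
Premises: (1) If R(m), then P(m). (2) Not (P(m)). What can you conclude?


Modus tollens: from (P → Q) and ¬Q, infer ¬P.
Q = 'P(m)' is denied; since P → Q, P must also fail.

Not (R(m)).


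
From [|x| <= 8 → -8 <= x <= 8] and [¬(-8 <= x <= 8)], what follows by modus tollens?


Modus tollens: from (P → Q) and ¬Q, infer ¬P.
Q = '-8 <= x <= 8' is denied; since P → Q, P must also fail.

Not (|x| <= 8).


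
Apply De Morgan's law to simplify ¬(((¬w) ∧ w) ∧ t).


De Morgan: the negation of a conjunction is the disjunction of the negations.
Distribute ¬ across ∧, flipping it to ∨, and negate each literal.

(w ∨ (¬w)) ∨ (¬t)


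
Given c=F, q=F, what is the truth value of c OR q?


Disjunction is false only when both operands are false.
Substitute: c=F, q=F.
F OR F evaluates to F.

F


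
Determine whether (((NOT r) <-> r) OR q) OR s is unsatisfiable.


Truth table over {q, r, s}:
q | r | s | φ
-------------
F | F | F | F
T | F | F | T
F | T | F | F
T | T | F | T
F | F | T | T
T | F | T | T
F | T | T | T
T | T | T | T
Satisfying assignment at row 2: q=T, r=F, s=F gives T.

No, it is not a contradiction.


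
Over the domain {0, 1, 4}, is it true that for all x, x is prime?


Evaluate the predicate on each element: 0:F, 1:F, 4:F.
Counterexample x = 0 fails the predicate.

F


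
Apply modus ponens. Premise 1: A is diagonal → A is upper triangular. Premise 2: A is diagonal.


Modus ponens: from (P → Q) and P, infer Q.
P = 'A is diagonal' is asserted, and P → Q holds, so Q follows.

A is upper triangular.


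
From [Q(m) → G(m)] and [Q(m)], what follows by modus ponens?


Modus ponens: from (P → Q) and P, infer Q.
P = 'Q(m)' is asserted, and P → Q holds, so Q follows.

G(m).


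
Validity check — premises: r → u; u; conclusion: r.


This is affirming the consequent (fallacy). There exist truth assignments where the premises are all true but the conclusion is false.

Invalid.


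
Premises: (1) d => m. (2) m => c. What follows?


Hypothetical syllogism: from (P → Q) and (Q → R), infer (P → R).
Chain the two implications through the shared middle term 'm'.

d => c


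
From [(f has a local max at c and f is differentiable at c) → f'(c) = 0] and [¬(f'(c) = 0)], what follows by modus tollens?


Modus tollens: from (P → Q) and ¬Q, infer ¬P.
Q = 'f'(c) = 0' is denied; since P → Q, P must also fail.

Not ((f has a local max at c and f is differentiable at c)).


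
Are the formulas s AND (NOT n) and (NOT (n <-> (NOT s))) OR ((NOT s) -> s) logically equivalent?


Compare truth tables:
n | s | φ | ψ
-------------
F | F | F | T
T | F | F | F
F | T | T | T
T | T | F | T
They differ at row 1 (n=F, s=F): φ=F but ψ=T.

No, they are not logically equivalent.


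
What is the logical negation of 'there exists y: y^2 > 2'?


¬(for all x: φ) = there exists x: ¬φ, and ¬(there exists x: φ) = for all x: ¬φ.
Apply to the existential statement.

for all y: NOT(y^2 > 2)


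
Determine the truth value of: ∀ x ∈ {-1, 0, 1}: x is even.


Evaluate the predicate on each element: -1:F, 0:T, 1:F.
Counterexample x = -1 fails the predicate.

F


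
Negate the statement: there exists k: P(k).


¬(for all x: φ) = there exists x: ¬φ, and ¬(there exists x: φ) = for all x: ¬φ.
Apply to the existential statement.

for all k: NOT(P(k))


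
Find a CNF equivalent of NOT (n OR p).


Step 1: Apply De Morgan: ¬(n ∨ p) = ¬n ∧ ¬p.

(NOT n) AND (NOT p)


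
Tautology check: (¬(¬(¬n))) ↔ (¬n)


Build the truth table over {n}:
n | φ
-----
F | T
T | T
Every row evaluates to true.

Yes, it is a tautology.


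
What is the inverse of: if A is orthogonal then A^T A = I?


The inverse of (P → Q) is (¬P → ¬Q). It is equivalent to the converse, not to the original.
Here P = 'A is orthogonal' and Q = 'A^T A = I'.

If not (A is orthogonal), then not (A^T A = I).


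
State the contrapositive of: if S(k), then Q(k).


The contrapositive of (P → Q) is (¬Q → ¬P); it is logically equivalent to the original.
Here P = 'S(k)' and Q = 'Q(k)'.

If not (Q(k)), then not (S(k)).


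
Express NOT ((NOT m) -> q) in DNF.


Step 1: Rewrite implication then negate: ¬(¬(¬m) ∨ q) = (¬m) ∧ ¬q.

(NOT m) AND (NOT q)


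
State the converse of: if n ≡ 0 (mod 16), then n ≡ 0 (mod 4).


The converse of (P → Q) is (Q → P). It is not in general equivalent to the original.
Here P = 'n ≡ 0 (mod 16)' and Q = 'n ≡ 0 (mod 4)'.

If n ≡ 0 (mod 4), then n ≡ 0 (mod 16).


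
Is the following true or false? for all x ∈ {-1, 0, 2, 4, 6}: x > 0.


Evaluate the predicate on each element: -1:F, 0:F, 2:T, 4:T, 6:T.
Counterexample x = -1 fails the predicate.

F


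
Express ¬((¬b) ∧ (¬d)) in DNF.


Step 1: Apply De Morgan: ¬((¬b) ∧ (¬d)) = ¬(¬b) ∨ ¬(¬d).
Step 2: Eliminate any double negations (¬¬X = X).

b ∨ d


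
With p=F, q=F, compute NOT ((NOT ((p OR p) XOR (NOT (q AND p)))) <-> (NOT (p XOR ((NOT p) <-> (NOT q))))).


Substitute p=F, q=F:
… (earlier sub-steps elided)
NOT (q AND p) = T
(p OR p) XOR (NOT (q AND p)) = F XOR T = T
NOT ((p OR p) XOR (NOT (q AND p))) = F
NOT p = T
NOT q = T
(NOT p) <-> (NOT q) = T <-> T = T
p XOR ((NOT p) <-> (NOT q)) = F XOR T = T
NOT (p XOR ((NOT p) <-> (NOT q))) = F
(NOT ((p OR p) XOR (NOT (q AND p)))) <-> (NOT (p XOR ((NOT p) <-> (NOT q)))) = F <-> F = T
NOT ((NOT ((p OR p) XOR (NOT (q AND p)))) <-> (NOT (p XOR ((NOT p) <-> (NOT q))))) = F

F


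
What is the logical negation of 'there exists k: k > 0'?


¬(for all x: φ) = there exists x: ¬φ, and ¬(there exists x: φ) = for all x: ¬φ.
Apply to the existential statement.

for all k: NOT(k > 0)


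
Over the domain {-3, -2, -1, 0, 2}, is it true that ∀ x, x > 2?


Evaluate the predicate on each element: -3:F, -2:F, -1:F, 0:F, 2:F.
Counterexample x = -3 fails the predicate.

F


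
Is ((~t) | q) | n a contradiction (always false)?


Truth table over {n, q, t}:
n | q | t | φ
-------------
False | False | False | True
True | False | False | True
False | True | False | True
True | True | False | True
False | False | True | False
True | False | True | True
False | True | True | True
True | True | True | True
Satisfying assignment at row 1: n=False, q=False, t=False gives True.

No, it is not a contradiction.


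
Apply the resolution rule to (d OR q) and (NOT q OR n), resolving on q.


The clauses contain complementary literals q and NOTq.
Resolution eliminates this pair and disjoins the remaining literals (merging duplicates).

(d OR n)


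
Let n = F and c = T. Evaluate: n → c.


Implication is false only when antecedent is true and consequent is false.
Substitute: n=F, c=T.
F → T evaluates to T.

T
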